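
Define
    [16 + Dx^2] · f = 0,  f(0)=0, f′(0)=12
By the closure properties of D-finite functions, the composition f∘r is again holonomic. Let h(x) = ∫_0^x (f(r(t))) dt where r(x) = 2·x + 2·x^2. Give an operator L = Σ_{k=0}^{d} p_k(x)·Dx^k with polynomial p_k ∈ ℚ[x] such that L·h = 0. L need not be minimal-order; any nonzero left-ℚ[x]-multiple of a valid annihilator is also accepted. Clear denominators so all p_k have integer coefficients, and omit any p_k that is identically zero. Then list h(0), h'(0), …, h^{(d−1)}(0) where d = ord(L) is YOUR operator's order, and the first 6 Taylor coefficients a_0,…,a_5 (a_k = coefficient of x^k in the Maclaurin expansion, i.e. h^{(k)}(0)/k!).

f: a_k = 0, 12, 0, -32, 0, 128/5, …
h₀=f(r): pull back L_f along r ⇒ L₀.
h=∫₀ˣh₀: take L = L₀·Dx.
L = (64 + 384·x + 768·x^2 + 512·x^3)·Dx - 2·Dx^2 + (1 + 2·x)·Dx^3  (order 3).
h: a_k = 0, 0, 12, 8, -64, -768/5, …
ICs: h(0) = 0, h′(0) = 0, h′′(0) = 24.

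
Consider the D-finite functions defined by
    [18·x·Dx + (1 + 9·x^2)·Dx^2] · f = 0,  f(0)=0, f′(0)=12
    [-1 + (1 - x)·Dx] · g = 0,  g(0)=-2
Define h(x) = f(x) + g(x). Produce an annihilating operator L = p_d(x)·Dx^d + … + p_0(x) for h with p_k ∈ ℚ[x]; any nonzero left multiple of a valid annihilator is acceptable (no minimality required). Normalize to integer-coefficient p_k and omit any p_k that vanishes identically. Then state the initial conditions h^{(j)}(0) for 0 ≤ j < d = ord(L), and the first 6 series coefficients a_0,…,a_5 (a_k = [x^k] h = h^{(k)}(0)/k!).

f: a_k = 0, 12, 0, -36, 0, 972/5, …
g: a_k = -2, -2, -2, -2, -2, -2, …
f+g: L₀ = lclm(L_f,L_g), ord ≤ 2+1.
L = (18 - 72·x - 486·x^2)·Dx + (-12 + 18·x + 180·x^2 - 486·x^3)·Dx^2 + (1 + 8·x + 72·x^3 - 81·x^4)·Dx^3  (order 3).
h: a_k = -2, 10, -2, -38, -2, 962/5, …
ICs: h(0) = -2, h′(0) = 10, h′′(0) = -4.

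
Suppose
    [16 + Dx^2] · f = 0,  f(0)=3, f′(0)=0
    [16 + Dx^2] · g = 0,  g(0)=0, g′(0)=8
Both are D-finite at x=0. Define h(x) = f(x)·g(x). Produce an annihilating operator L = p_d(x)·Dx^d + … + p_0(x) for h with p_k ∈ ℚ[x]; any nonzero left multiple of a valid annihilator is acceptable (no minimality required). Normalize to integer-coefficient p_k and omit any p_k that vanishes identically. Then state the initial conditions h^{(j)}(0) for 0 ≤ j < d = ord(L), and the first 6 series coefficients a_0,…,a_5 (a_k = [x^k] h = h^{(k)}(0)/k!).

L = 64·Dx + Dx^3  (order 3).
h: a_k = 0, 24, 0, -256, 0, 4096/5, …
ICs: h(0) = 0, h′(0) = 24, h′′(0) = 0.

f: a_k = 3, 0, -24, 0, 32, 0, …
g: a_k = 0, 8, 0, -64/3, 0, 256/15, …
f·g: L₀ = L_f ⊗_s L_g, ord ≤ 2·2.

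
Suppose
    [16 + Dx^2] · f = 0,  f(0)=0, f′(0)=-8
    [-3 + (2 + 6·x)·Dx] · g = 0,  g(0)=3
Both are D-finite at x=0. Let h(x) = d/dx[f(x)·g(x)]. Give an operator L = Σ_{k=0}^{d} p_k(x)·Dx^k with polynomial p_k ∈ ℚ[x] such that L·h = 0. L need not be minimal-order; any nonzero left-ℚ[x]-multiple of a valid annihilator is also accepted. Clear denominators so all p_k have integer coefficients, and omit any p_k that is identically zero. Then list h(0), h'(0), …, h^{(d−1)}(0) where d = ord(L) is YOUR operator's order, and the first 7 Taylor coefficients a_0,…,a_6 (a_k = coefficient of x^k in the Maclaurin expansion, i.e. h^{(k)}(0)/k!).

L = (9613 + 83712·x + 273024·x^2 + 442368·x^3 + 331776·x^4) + (-444 - 5940·x - 20736·x^2 - 20736·x^3)·Dx + (364 + 3720·x + 14796·x^2 + 27648·x^3 + 20736·x^4)·Dx^2  (order 2).
h: a_k = -24, -72, 273, 222, -3781/16, -61569/80, 3137023/1920, …
ICs: h(0) = -24, h′(0) = -72.

f: a_k = 0, -8, 0, 64/3, 0, -256/15, 0, …
g: a_k = 3, 9/2, -27/8, 81/16, -1215/128, 5103/256, -45927/1024, …
Product ⇒ symmetric product L₀, ord ≤ 2.
h=h₀': d/dx-closure on L₀ ⇒ L.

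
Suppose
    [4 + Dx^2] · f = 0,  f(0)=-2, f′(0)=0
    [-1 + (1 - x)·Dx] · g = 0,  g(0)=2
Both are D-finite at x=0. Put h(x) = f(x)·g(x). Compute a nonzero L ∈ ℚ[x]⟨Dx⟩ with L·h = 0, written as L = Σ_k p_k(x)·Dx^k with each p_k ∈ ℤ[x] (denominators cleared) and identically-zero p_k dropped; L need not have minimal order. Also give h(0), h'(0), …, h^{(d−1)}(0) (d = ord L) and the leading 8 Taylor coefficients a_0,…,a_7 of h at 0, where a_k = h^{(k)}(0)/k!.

L = (-4 + 4·x) + 2·Dx + (-1 + x)·Dx^2  (order 2).
h: a_k = -4, -4, 4, 4, 4/3, 4/3, 76/45, 76/45, …
ICs: h(0) = -4, h′(0) = -4.

f: a_k = -2, 0, 4, 0, -4/3, 0, 8/45, 0, …
g: a_k = 2, 2, 2, 2, 2, 2, 2, 2, …
h₀=f·g: eliminate ⇒ L₀, order ≤ 2·1.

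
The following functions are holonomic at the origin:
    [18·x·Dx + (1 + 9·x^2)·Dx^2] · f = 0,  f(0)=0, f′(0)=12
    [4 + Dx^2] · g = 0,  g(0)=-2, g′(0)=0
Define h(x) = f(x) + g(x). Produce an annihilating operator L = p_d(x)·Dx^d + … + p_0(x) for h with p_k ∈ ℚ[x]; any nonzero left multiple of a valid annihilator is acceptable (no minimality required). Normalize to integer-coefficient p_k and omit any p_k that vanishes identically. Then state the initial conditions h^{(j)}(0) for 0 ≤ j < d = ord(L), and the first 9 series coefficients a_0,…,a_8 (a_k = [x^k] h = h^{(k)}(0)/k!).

f: a_k = 0, 12, 0, -36, 0, 972/5, 0, -8748/7, 0, …
g: a_k = -2, 0, 4, 0, -4/3, 0, 8/45, 0, -4/315, …
Sum ⇒ L₀ = lclm(L_f,L_g) in ℚ(x)⟨Dx⟩.
L = (-3744·x + 37584·x^3 + 11664·x^5)·Dx + (-28 + 864·x^2 + 10692·x^4 + 5832·x^6)·Dx^2 + (-936·x + 9396·x^3 + 2916·x^5)·Dx^3 + (-7 + 216·x^2 + 2673·x^4 + 1458·x^6)·Dx^4  (order 4).
h: a_k = -2, 12, 4, -36, -4/3, 972/5, 8/45, -8748/7, -4/315, …
ICs: h(0) = -2, h′(0) = 12, h′′(0) = 8, h′′′(0) = -216.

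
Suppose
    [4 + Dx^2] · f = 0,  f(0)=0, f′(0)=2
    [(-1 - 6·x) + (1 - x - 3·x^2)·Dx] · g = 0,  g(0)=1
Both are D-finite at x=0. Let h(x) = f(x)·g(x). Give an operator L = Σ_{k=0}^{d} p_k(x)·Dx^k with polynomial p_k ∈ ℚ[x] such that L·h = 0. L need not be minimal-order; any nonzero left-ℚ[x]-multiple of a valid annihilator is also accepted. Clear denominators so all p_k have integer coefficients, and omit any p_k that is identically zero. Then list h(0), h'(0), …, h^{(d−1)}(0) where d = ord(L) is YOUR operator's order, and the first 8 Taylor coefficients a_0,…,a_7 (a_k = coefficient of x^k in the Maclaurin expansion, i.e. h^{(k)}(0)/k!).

f: a_k = 0, 2, 0, -4/3, 0, 4/15, 0, -8/315, …
g: a_k = 1, 1, 4, 7, 19, 40, 97, 217, …
Sym-product of L_f,L_g gives L₀ (≤ ord 2).
L = (2 + 4·x + 12·x^2) + (2 + 12·x)·Dx + (-1 + x + 3·x^2)·Dx^2  (order 2).
h: a_k = 0, 2, 2, 20/3, 38/3, 494/15, 1064/15, 53458/315, …
ICs: h(0) = 0, h′(0) = 2.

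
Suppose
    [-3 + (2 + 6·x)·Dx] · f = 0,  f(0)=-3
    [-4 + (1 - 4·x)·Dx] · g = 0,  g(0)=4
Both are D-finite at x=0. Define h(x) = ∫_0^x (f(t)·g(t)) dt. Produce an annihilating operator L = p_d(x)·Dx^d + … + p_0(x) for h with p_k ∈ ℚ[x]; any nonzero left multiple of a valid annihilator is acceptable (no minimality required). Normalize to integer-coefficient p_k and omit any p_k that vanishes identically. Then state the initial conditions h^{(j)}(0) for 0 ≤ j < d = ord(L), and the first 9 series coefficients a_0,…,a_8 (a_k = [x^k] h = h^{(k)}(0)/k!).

L = (11 + 12·x)·Dx + (-2 + 2·x + 24·x^2)·Dx^2  (order 2).
h: a_k = 0, -12, -33, -167/2, -4089/16, -129633/160, -347389/128, -2375535/256, -133246473/4096, …
ICs: h(0) = 0, h′(0) = -12.

f: a_k = -3, -9/2, 27/8, -81/16, 1215/128, -5103/256, 45927/1024, -216513/2048, 8444007/32768, …
g: a_k = 4, 16, 64, 256, 1024, 4096, 16384, 65536, 262144, …
L₀ := L_f ⊗_s L_g (sym. prod.), ord ≤ 1.
∫: right-multiply L₀ by Dx.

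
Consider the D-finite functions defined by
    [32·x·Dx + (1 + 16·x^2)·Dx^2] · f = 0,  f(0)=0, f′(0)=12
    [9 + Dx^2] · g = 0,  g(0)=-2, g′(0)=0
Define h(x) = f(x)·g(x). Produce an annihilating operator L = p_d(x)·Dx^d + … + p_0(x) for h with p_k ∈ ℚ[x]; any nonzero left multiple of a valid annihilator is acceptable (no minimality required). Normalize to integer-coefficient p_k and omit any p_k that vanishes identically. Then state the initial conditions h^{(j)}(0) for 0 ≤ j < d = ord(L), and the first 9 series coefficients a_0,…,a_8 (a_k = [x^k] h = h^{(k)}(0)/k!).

L = (16425 + 696384·x^2 + 2778624·x^4 + 11943936·x^6 + 47775744·x^8) + (23616·x + 543744·x^3 + 3981312·x^5 + 21233664·x^7)·Dx + (2050 + 87168·x^2 + 470016·x^4 + 2654208·x^6 + 10616832·x^8)·Dx^2 + (2624·x + 60416·x^3 + 442368·x^5 + 2359296·x^7)·Dx^3 + (25 + 1088·x^2 + 17920·x^4 + 147456·x^6 + 589824·x^8)·Dx^4  (order 4).
h: a_k = 0, -24, 0, 236, 0, -9429/5, 0, 1402053/70, 0, …
ICs: h(0) = 0, h′(0) = -24, h′′(0) = 0, h′′′(0) = 1416.

f: a_k = 0, 12, 0, -64, 0, 3072/5, 0, -49152/7, 0, …
g: a_k = -2, 0, 9, 0, -27/4, 0, 81/40, 0, -729/2240, …
L₀ := L_f ⊗_s L_g (sym. prod.), ord ≤ 4.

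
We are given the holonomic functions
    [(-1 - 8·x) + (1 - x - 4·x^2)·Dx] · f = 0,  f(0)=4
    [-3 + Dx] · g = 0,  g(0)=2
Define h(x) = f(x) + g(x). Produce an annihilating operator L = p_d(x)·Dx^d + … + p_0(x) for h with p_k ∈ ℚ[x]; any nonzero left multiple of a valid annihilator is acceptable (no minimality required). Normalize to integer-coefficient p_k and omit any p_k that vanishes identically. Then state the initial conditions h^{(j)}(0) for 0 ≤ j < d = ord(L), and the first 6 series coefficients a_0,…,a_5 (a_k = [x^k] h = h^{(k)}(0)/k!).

L = (-21 - 9·x - 396·x^2 - 288·x^3) + (1 + 42·x + 159·x^2 - 72·x^3 - 144·x^4)·Dx + (2 - 13·x - 9·x^2 + 56·x^3 + 48·x^4)·Dx^2  (order 2).
h: a_k = 6, 10, 29, 45, 491/4, 5281/20, …
ICs: h(0) = 6, h′(0) = 10.

f: a_k = 4, 4, 20, 36, 116, 260, …
g: a_k = 2, 6, 9, 9, 27/4, 81/20, …
Sum ⇒ L₀ = lclm(L_f,L_g) in ℚ(x)⟨Dx⟩.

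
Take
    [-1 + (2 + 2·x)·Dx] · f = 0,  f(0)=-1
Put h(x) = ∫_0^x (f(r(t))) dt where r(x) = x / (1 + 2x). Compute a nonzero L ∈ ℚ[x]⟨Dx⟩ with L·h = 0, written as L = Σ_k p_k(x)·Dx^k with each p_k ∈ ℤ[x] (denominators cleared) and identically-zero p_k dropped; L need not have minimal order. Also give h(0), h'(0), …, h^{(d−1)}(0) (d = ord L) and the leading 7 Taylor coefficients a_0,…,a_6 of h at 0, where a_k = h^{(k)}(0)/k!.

L = -Dx + (2 + 10·x + 12·x^2)·Dx^2  (order 2).
h: a_k = 0, -1, -1/4, 3/8, -41/64, 757/640, -1181/512, …
ICs: h(0) = 0, h′(0) = -1.

f: a_k = -1, -1/2, 1/8, -1/16, 5/128, -7/256, 21/1024, …
Change of var in L_f (x↦r) gives L₀.
h=∫h₀ ⇒ L = L₀·Dx.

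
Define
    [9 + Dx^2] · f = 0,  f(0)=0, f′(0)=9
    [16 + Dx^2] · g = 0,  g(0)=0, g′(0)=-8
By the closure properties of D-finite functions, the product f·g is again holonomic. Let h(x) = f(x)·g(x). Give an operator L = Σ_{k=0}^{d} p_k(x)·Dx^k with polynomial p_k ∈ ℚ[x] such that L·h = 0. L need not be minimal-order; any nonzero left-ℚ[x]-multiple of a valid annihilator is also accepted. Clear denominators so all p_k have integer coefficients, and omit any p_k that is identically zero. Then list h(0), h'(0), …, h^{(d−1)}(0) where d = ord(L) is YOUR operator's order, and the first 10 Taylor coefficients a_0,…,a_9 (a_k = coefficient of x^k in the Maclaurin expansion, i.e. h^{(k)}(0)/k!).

L = 49 + 50·Dx^2 + Dx^4  (order 4).
h: a_k = 0, 0, -72, 0, 300, 0, -2451/5, 0, 6005/14, 0, …
ICs: h(0) = 0, h′(0) = 0, h′′(0) = -144, h′′′(0) = 0.

f: a_k = 0, 9, 0, -27/2, 0, 243/40, 0, -729/560, 0, 729/4480, …
g: a_k = 0, -8, 0, 64/3, 0, -256/15, 0, 2048/315, 0, -4096/2835, …
Sym-product of L_f,L_g gives L₀ (≤ ord 4).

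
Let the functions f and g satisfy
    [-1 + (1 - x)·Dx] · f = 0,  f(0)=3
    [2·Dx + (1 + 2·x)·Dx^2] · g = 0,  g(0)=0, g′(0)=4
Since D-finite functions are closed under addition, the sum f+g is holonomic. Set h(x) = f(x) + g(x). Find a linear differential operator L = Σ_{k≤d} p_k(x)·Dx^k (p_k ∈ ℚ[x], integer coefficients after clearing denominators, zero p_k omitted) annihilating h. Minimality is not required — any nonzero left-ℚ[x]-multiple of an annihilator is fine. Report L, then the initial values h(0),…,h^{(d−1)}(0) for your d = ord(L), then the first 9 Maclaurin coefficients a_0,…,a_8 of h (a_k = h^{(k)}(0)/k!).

L = (14 + 4·x)·Dx + (-1 + 20·x + 8·x^2)·Dx^2 + (-2 - 3·x + 3·x^2 + 2·x^3)·Dx^3  (order 3).
h: a_k = 3, 7, -1, 25/3, -5, 79/5, -55/3, 277/7, -61, …
ICs: h(0) = 3, h′(0) = 7, h′′(0) = -2.

f: a_k = 3, 3, 3, 3, 3, 3, 3, 3, 3, …
g: a_k = 0, 4, -4, 16/3, -8, 64/5, -64/3, 256/7, -64, …
h₀=f+g: left-lcm gives L₀, ord ≤ 3.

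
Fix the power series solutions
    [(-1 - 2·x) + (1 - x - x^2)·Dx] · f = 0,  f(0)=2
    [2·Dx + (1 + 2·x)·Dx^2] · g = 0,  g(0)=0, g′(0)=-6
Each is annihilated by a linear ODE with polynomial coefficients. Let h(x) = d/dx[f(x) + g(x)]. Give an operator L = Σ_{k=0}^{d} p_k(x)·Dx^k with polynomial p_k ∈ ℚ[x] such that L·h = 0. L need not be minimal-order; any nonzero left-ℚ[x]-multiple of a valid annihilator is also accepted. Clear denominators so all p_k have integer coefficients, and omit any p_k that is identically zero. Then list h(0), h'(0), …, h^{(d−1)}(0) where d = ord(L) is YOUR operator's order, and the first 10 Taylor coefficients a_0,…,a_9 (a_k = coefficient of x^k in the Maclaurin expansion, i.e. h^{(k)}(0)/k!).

f: a_k = 2, 2, 4, 6, 10, 16, 26, 42, 68, 110, …
g: a_k = 0, -6, 6, -8, 12, -96/5, 32, -384/7, 96, -512/3, …
Weyl lclm of L_f,L_g ⇒ L₀ (ord ≤ 3).
h₀' ⇒ L via d/dx closure of L₀.
L = (34 + 92·x + 116·x^2 + 48·x^3 + 24·x^4) + (5 + 60·x + 170·x^2 + 180·x^3 + 100·x^4 + 40·x^5)·Dx + (-3 - 11·x - 5·x^2 + 20·x^3 + 30·x^4 + 24·x^5 + 8·x^6)·Dx^2  (order 2).
h: a_k = -4, 20, -6, 88, -16, 348, -90, 1312, -546, 4852, …
ICs: h(0) = -4, h′(0) = 20.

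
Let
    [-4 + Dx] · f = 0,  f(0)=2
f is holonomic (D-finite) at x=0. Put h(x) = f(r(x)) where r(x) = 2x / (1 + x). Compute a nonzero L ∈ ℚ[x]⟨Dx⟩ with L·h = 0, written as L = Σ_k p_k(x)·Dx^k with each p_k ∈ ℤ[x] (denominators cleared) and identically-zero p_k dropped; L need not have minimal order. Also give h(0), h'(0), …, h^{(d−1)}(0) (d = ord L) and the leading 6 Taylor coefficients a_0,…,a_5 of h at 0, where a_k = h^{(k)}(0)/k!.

L = -8 + (1 + 2·x + x^2)·Dx  (order 1).
h: a_k = 2, 16, 48, 176/3, 16/3, -176/5, …
ICs: h(0) = 2.

f: a_k = 2, 8, 16, 64/3, 64/3, 256/15, …
f∘r: x↦r, Dx↦Dx/r' in L_f ⇒ L₀.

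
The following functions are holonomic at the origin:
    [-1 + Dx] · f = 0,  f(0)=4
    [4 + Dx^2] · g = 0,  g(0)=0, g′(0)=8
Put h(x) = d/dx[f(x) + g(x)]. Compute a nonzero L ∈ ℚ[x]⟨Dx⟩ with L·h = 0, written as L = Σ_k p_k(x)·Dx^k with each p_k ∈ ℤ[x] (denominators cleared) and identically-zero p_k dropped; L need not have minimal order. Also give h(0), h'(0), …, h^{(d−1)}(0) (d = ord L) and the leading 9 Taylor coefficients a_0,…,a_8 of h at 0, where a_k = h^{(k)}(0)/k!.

f: a_k = 4, 4, 2, 2/3, 1/6, 1/30, 1/180, 1/1260, 1/10080, …
g: a_k = 0, 8, 0, -16/3, 0, 16/15, 0, -32/315, 0, …
L₀ := lclm(L_f,L_g); ord L₀ ≤ 1+2.
Differentiate: ansatz ord ≤ ord L₀ ⇒ L.
L = 4 - 4·Dx + Dx^2 - Dx^3  (order 3).
h: a_k = 12, 4, -14, 2/3, 11/2, 1/30, -127/180, 1/1260, 57/1120, …
ICs: h(0) = 12, h′(0) = 4, h′′(0) = -28.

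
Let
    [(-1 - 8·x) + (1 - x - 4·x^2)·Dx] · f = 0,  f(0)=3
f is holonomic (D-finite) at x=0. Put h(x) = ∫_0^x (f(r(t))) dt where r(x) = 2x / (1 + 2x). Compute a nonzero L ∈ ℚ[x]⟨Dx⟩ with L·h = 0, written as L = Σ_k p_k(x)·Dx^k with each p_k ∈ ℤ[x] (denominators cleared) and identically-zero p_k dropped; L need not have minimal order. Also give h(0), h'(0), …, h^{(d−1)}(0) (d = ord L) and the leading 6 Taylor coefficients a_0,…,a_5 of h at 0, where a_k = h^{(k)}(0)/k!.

f: a_k = 3, 3, 15, 27, 87, 195, …
L₀ from L_f via x↦r, Dx↦r'^{-1}Dx.
∫: right-multiply L₀ by Dx.
L = (2 + 36·x)·Dx + (-1 - 4·x + 12·x^2 + 32·x^3)·Dx^2  (order 2).
h: a_k = 0, 3, 3, 16, 0, 768/5, …
ICs: h(0) = 0, h′(0) = 3.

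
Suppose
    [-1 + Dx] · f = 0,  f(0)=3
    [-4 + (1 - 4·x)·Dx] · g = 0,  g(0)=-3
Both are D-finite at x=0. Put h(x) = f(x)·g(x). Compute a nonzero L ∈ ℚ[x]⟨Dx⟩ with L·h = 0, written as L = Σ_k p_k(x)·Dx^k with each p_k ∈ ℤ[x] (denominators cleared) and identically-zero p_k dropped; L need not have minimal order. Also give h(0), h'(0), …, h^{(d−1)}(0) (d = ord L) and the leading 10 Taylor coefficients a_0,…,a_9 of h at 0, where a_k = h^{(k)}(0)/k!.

f: a_k = 3, 3, 3/2, 1/2, 1/8, 1/40, 1/240, 1/1680, 1/13440, 1/120960, …
g: a_k = -3, -12, -48, -192, -768, -3072, -12288, -49152, -196608, -786432, …
f·g: L₀ = L_f ⊗_s L_g, ord ≤ 1·1.
L = (5 - 4·x) + (-1 + 4·x)·Dx  (order 1).
h: a_k = -9, -45, -369/2, -1479/2, -23667/8, -473343/40, -757349/16, -106028861/560, -3392923553/4480, -122145247909/40320, …
ICs: h(0) = -9.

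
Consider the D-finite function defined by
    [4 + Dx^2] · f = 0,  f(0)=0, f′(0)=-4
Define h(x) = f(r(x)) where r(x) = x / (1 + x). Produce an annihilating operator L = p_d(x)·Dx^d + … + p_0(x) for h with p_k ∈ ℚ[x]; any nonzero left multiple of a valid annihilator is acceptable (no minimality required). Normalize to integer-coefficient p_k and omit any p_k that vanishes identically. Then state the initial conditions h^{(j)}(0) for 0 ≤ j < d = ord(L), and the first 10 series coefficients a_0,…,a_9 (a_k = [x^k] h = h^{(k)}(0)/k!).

L = 4 + (2 + 6·x + 6·x^2 + 2·x^3)·Dx + (1 + 4·x + 6·x^2 + 4·x^3 + x^4)·Dx^2  (order 2).
h: a_k = 0, -4, 4, -4/3, -4, 172/15, -20, 8836/315, -1516/45, 98524/2835, …
ICs: h(0) = 0, h′(0) = -4.

f: a_k = 0, -4, 0, 8/3, 0, -8/15, 0, 16/315, 0, -8/2835, …
f∘r: x↦r, Dx↦Dx/r' in L_f ⇒ L₀.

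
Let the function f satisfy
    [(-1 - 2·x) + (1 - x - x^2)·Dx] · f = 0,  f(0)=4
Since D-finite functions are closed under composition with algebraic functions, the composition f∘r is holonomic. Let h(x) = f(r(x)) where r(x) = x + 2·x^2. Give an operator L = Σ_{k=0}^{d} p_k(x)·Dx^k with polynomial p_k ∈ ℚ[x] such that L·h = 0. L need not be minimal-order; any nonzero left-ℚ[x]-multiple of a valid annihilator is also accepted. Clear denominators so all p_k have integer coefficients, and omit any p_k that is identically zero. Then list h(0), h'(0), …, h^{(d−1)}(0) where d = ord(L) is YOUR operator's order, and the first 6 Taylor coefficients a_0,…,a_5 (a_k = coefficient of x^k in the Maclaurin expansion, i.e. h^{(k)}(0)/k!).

L = (1 + 6·x + 12·x^2 + 16·x^3) + (-1 + x + 3·x^2 + 4·x^3 + 4·x^4)·Dx  (order 1).
h: a_k = 4, 4, 16, 44, 124, 336, …
ICs: h(0) = 4.

f: a_k = 4, 4, 8, 12, 20, 32, …
Change of var in L_f (x↦r) gives L₀.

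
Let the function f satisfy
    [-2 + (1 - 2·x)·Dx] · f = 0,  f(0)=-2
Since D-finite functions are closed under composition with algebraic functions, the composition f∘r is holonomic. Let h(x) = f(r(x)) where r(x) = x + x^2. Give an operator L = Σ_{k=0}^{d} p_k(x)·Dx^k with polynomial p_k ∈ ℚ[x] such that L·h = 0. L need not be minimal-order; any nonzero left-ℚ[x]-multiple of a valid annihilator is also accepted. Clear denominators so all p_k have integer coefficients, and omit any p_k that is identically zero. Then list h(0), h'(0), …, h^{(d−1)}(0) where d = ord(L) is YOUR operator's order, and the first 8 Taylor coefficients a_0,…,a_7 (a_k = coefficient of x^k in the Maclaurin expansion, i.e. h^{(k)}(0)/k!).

f: a_k = -2, -4, -8, -16, -32, -64, -128, -256, …
L₀ from L_f via x↦r, Dx↦r'^{-1}Dx.
L = (2 + 4·x) + (-1 + 2·x + 2·x^2)·Dx  (order 1).
h: a_k = -2, -4, -12, -32, -88, -240, -656, -1792, …
ICs: h(0) = -2.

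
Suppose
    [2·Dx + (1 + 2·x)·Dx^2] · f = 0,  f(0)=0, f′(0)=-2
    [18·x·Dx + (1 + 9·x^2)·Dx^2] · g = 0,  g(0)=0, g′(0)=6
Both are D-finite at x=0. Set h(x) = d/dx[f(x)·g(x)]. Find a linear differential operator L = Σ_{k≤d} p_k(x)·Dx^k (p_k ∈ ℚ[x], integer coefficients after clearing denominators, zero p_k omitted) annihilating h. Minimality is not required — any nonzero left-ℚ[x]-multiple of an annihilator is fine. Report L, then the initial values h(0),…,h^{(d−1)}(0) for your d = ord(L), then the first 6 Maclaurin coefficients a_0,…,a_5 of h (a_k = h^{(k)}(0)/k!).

f: a_k = 0, -2, 2, -8/3, 4, -32/5, …
g: a_k = 0, 6, 0, -18, 0, 486/5, …
h₀=f·g: eliminate ⇒ L₀, order ≤ 2·2.
h₀' ⇒ L via d/dx closure of L₀.
L = (792 + 3024·x + 22680·x^2 + 102384·x^3 + 174960·x^4 + 151632·x^5 + 104976·x^7) + (332 + 4752·x + 28908·x^2 + 127008·x^3 + 351216·x^4 + 542376·x^5 + 408240·x^6 + 157464·x^7 + 367416·x^8)·Dx + (44 + 916·x + 6696·x^2 + 27252·x^3 + 85860·x^4 + 193428·x^5 + 279936·x^6 + 224532·x^7 + 157464·x^8 + 209952·x^9)·Dx^2 + (10 + 76·x + 418·x^2 + 1728·x^3 + 5391·x^4 + 12960·x^5 + 24948·x^6 + 34992·x^7 + 29889·x^8 + 26244·x^9 + 26244·x^10)·Dx^3  (order 3).
h: a_k = 0, -24, 36, 80, -60, -5544/5, …
ICs: h(0) = 0, h′(0) = -24, h′′(0) = 72.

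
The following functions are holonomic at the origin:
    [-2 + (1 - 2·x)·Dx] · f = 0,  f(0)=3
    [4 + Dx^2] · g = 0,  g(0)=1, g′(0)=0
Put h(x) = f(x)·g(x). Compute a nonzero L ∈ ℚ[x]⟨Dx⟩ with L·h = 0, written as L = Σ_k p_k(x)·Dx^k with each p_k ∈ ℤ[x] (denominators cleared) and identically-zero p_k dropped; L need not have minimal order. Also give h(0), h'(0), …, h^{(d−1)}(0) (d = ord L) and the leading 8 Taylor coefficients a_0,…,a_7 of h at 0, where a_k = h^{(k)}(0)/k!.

f: a_k = 3, 6, 12, 24, 48, 96, 192, 384, …
g: a_k = 1, 0, -2, 0, 2/3, 0, -4/45, 0, …
f·g: L₀ = L_f ⊗_s L_g, ord ≤ 1·2.
L = (-4 + 8·x) + 4·Dx + (-1 + 2·x)·Dx^2  (order 2).
h: a_k = 3, 6, 6, 12, 26, 52, 1556/15, 3112/15, …
ICs: h(0) = 3, h′(0) = 6.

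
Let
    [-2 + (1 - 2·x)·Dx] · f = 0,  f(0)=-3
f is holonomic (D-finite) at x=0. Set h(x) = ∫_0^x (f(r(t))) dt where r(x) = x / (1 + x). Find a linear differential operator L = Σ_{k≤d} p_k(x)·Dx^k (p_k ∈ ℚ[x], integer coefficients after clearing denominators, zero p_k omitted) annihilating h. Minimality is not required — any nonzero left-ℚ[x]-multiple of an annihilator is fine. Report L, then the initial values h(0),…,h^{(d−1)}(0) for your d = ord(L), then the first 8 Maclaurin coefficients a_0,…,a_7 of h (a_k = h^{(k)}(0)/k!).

L = 2·Dx + (-1 + x^2)·Dx^2  (order 2).
h: a_k = 0, -3, -3, -2, -3/2, -6/5, -1, -6/7, …
ICs: h(0) = 0, h′(0) = -3.

f: a_k = -3, -6, -12, -24, -48, -96, -192, -384, …
f∘r: x↦r, Dx↦Dx/r' in L_f ⇒ L₀.
Integrate: L := L₀·Dx.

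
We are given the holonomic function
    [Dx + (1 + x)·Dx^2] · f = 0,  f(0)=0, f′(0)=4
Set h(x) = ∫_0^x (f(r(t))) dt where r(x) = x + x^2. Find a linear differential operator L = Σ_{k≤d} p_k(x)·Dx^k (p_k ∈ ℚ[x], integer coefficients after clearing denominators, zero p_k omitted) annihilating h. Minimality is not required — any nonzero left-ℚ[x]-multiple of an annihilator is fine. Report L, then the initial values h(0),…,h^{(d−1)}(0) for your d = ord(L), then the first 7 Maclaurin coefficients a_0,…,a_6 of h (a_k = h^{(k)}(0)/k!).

L = (-1 + 2·x + 2·x^2)·Dx^2 + (1 + 3·x + 3·x^2 + 2·x^3)·Dx^3  (order 3).
h: a_k = 0, 0, 2, 2/3, -2/3, 1/5, 2/15, …
ICs: h(0) = 0, h′(0) = 0, h′′(0) = 4.

f: a_k = 0, 4, -2, 4/3, -1, 4/5, -2/3, …
L₀ from L_f via x↦r, Dx↦r'^{-1}Dx.
h=∫₀ˣh₀: take L = L₀·Dx.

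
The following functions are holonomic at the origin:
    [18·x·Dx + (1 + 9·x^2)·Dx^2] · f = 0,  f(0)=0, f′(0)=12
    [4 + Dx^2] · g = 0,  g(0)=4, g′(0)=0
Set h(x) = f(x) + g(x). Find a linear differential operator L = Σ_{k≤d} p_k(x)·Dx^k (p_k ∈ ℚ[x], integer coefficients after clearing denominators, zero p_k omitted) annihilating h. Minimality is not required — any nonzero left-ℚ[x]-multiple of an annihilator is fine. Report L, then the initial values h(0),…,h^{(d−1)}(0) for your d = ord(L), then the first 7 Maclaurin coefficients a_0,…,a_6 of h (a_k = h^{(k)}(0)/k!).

f: a_k = 0, 12, 0, -36, 0, 972/5, 0, …
g: a_k = 4, 0, -8, 0, 8/3, 0, -16/45, …
Weyl lclm of L_f,L_g ⇒ L₀ (ord ≤ 4).
L = (-3744·x + 37584·x^3 + 11664·x^5)·Dx + (-28 + 864·x^2 + 10692·x^4 + 5832·x^6)·Dx^2 + (-936·x + 9396·x^3 + 2916·x^5)·Dx^3 + (-7 + 216·x^2 + 2673·x^4 + 1458·x^6)·Dx^4  (order 4).
h: a_k = 4, 12, -8, -36, 8/3, 972/5, -16/45, …
ICs: h(0) = 4, h′(0) = 12, h′′(0) = -16, h′′′(0) = -216.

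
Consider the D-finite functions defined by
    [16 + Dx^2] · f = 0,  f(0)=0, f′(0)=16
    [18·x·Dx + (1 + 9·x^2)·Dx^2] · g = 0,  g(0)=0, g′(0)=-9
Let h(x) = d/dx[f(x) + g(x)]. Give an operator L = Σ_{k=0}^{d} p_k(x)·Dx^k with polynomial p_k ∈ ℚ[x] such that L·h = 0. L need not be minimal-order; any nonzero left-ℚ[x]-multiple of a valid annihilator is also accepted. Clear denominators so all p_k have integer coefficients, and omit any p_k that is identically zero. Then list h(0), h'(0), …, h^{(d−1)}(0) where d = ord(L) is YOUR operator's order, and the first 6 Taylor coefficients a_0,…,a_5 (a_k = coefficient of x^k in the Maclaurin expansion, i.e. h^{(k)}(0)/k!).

L = (-13248·x + 181440·x^3 + 186624·x^5) + (-16 + 6048·x^2 + 66096·x^4 + 93312·x^6)·Dx + (-828·x + 11340·x^3 + 11664·x^5)·Dx^2 + (-1 + 378·x^2 + 4131·x^4 + 5832·x^6)·Dx^3  (order 3).
h: a_k = 7, 0, -47, 0, -1675/3, 0, …
ICs: h(0) = 7, h′(0) = 0, h′′(0) = -94.

f: a_k = 0, 16, 0, -128/3, 0, 512/15, …
g: a_k = 0, -9, 0, 27, 0, -729/5, …
h₀=f+g: left-lcm gives L₀, ord ≤ 4.
Differentiate: ansatz ord ≤ ord L₀ ⇒ L.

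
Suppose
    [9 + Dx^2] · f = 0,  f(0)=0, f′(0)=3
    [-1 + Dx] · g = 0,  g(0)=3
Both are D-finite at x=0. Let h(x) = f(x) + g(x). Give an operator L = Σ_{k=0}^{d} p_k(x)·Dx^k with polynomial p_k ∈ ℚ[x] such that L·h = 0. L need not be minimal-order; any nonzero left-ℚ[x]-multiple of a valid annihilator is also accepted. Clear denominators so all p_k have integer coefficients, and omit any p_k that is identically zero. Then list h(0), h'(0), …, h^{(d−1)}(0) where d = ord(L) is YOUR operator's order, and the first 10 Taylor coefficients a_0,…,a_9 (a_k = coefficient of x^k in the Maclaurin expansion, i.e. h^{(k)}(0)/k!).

L = -9 + 9·Dx - Dx^2 + Dx^3  (order 3).
h: a_k = 3, 6, 3/2, -4, 1/8, 41/20, 1/240, -13/30, 1/13440, 3281/60480, …
ICs: h(0) = 3, h′(0) = 6, h′′(0) = 3.

f: a_k = 0, 3, 0, -9/2, 0, 81/40, 0, -243/560, 0, 243/4480, …
g: a_k = 3, 3, 3/2, 1/2, 1/8, 1/40, 1/240, 1/1680, 1/13440, 1/120960, …
f+g: L₀ = lclm(L_f,L_g), ord ≤ 2+1.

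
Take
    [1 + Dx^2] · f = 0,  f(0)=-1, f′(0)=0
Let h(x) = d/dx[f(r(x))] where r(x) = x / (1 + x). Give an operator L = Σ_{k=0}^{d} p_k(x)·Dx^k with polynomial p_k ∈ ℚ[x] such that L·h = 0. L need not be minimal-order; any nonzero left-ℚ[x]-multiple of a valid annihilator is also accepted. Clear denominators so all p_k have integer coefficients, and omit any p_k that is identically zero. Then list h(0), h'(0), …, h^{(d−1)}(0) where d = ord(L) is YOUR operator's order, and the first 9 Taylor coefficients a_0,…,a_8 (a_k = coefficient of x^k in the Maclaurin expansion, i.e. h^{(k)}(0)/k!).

f: a_k = -1, 0, 1/2, 0, -1/24, 0, 1/720, 0, -1/40320, …
L₀ from L_f via x↦r, Dx↦r'^{-1}Dx.
h=h₀': d/dx-closure on L₀ ⇒ L.
L = (7 + 12·x + 6·x^2) + (6 + 18·x + 18·x^2 + 6·x^3)·Dx + (1 + 4·x + 6·x^2 + 4·x^3 + x^4)·Dx^2  (order 2).
h: a_k = 0, 1, -3, 35/6, -55/6, 1501/120, -609/40, 16699/1008, -8791/560, …
ICs: h(0) = 0, h′(0) = 1.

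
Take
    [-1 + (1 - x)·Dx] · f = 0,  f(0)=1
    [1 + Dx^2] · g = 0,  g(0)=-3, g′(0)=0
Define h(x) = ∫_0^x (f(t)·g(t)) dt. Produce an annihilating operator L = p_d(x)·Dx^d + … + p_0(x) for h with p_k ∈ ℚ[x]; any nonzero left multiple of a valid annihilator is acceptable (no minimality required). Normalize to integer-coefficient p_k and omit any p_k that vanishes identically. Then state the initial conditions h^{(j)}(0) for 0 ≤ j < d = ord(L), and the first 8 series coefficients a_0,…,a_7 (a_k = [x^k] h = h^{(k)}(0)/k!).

f: a_k = 1, 1, 1, 1, 1, 1, 1, 1, …
g: a_k = -3, 0, 3/2, 0, -1/8, 0, 1/240, 0, …
Product ⇒ symmetric product L₀, ord ≤ 2.
∫: right-multiply L₀ by Dx.
L = (-1 + x)·Dx + 2·Dx^2 + (-1 + x)·Dx^3  (order 3).
h: a_k = 0, -3, -3/2, -1/2, -3/8, -13/40, -13/48, -389/1680, …
ICs: h(0) = 0, h′(0) = -3, h′′(0) = -3.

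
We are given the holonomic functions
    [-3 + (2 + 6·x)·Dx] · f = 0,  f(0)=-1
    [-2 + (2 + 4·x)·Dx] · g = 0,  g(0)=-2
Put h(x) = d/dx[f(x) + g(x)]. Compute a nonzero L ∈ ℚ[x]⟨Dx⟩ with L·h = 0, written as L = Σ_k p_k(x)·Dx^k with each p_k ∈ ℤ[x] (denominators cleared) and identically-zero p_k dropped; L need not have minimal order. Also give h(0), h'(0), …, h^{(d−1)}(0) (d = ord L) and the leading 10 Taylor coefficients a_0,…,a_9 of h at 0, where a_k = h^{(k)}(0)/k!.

L = -9 + (-15 - 36·x)·Dx + (-2 - 10·x - 12·x^2)·Dx^2  (order 2).
h: a_k = -7/2, 17/4, -129/16, 565/32, -10745/256, 53991/512, -564333/2048, 3034317/4096, -133249545/65536, 742634035/131072, …
ICs: h(0) = -7/2, h′(0) = 17/4.

f: a_k = -1, -3/2, 9/8, -27/16, 405/128, -1701/256, 15309/1024, -72171/2048, 2814669/32768, -14073345/65536, …
g: a_k = -2, -2, 1, -1, 5/4, -7/4, 21/8, -33/8, 429/64, -715/64, …
f+g: L₀ = lclm(L_f,L_g), ord ≤ 1+1.
h=h₀': d/dx-closure on L₀ ⇒ L.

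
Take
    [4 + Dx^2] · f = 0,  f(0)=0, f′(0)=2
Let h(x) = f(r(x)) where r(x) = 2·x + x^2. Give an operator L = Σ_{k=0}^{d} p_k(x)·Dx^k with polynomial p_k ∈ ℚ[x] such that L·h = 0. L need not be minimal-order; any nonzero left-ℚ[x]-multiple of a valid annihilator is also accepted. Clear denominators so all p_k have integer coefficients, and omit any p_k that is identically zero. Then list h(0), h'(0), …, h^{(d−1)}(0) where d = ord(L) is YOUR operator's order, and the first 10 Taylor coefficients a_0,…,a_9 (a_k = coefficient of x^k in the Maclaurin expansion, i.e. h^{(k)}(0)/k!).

f: a_k = 0, 2, 0, -4/3, 0, 4/15, 0, -8/315, 0, 4/2835, …
f∘r: x↦r, Dx↦Dx/r' in L_f ⇒ L₀.
L = (16 + 48·x + 48·x^2 + 16·x^3) - Dx + (1 + x)·Dx^2  (order 2).
h: a_k = 0, 4, 2, -32/3, -16, 8/15, 20, 5696/315, -32/45, -38776/2835, …
ICs: h(0) = 0, h′(0) = 4.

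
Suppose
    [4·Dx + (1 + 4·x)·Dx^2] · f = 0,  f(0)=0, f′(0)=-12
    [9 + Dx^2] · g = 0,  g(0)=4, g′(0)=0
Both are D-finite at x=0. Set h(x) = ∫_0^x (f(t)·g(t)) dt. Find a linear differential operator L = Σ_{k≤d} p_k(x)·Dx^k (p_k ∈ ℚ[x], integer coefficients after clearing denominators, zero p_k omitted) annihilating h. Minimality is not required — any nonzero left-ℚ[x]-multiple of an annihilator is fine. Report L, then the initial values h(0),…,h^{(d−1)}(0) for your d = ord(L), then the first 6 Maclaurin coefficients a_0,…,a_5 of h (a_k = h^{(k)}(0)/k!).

f: a_k = 0, -12, 24, -64, 192, -3072/5, …
g: a_k = 4, 0, -18, 0, 27/2, 0, …
Sym-product of L_f,L_g gives L₀ (≤ ord 4).
∫: right-multiply L₀ by Dx.
L = (-2043 - 1296·x + 44064·x^2 + 186624·x^3 + 186624·x^4)·Dx + (72 + 5472·x + 31104·x^2 + 41472·x^3)·Dx^2 + (-182 + 864·x + 12096·x^2 + 41472·x^3 + 41472·x^4)·Dx^3 + (8 + 608·x + 3456·x^2 + 4608·x^3)·Dx^4 + (5 + 112·x + 800·x^2 + 2304·x^3 + 2304·x^4)·Dx^5  (order 5).
h: a_k = 0, 0, -24, 32, -10, 336/5, …
ICs: h(0) = 0, h′(0) = 0, h′′(0) = -48, h′′′(0) = 192, h′′′′(0) = -240.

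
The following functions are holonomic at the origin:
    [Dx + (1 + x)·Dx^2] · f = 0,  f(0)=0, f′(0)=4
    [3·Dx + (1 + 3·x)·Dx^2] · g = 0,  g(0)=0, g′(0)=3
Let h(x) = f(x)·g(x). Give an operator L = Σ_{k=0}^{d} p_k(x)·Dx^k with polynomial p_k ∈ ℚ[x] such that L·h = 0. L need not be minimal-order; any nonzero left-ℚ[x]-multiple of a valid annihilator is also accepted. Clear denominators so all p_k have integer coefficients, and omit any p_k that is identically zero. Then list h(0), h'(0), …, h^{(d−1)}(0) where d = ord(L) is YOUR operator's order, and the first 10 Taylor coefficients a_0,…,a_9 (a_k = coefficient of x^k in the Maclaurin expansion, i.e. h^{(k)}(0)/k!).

f: a_k = 0, 4, -2, 4/3, -1, 4/5, -2/3, 4/7, -1/2, 4/9, …
g: a_k = 0, 3, -9/2, 9, -81/4, 243/5, -243/2, 2187/7, -6561/8, 2187, …
Product ⇒ symmetric product L₀, ord ≤ 4.
L = (30 + 72·x + 54·x^2)·Dx + (76 + 354·x + 540·x^2 + 270·x^3)·Dx^2 + (29 + 200·x + 486·x^2 + 504·x^3 + 189·x^4)·Dx^3 + (2 + 19·x + 68·x^2 + 114·x^3 + 90·x^4 + 27·x^5)·Dx^4  (order 4).
h: a_k = 0, 0, 12, -24, 49, -108, 1269/5, -3124/5, 44511/28, -144978/35, …
ICs: h(0) = 0, h′(0) = 0, h′′(0) = 24, h′′′(0) = -144.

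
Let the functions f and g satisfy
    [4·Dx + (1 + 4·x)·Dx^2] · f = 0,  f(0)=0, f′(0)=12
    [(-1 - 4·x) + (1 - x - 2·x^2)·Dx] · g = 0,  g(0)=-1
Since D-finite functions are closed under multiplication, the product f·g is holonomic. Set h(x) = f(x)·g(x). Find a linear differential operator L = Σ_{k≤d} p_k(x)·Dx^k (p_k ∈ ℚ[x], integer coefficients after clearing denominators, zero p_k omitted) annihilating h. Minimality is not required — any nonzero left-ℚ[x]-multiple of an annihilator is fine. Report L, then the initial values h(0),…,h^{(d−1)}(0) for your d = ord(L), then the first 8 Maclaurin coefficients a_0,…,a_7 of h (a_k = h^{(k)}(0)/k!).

f: a_k = 0, 12, -24, 64, -192, 3072/5, -2048, 49152/7, …
g: a_k = -1, -1, -3, -5, -11, -21, -43, -85, …
h₀=f·g: eliminate ⇒ L₀, order ≤ 2·1.
L = (8 + 32·x) + (-2 + 20·x + 40·x^2)·Dx + (-1 - 3·x + 6·x^2 + 8·x^3)·Dx^2  (order 2).
h: a_k = 0, -12, 12, -76, 140, -3132/5, 8508/5, -230052/35, …
ICs: h(0) = 0, h′(0) = -12.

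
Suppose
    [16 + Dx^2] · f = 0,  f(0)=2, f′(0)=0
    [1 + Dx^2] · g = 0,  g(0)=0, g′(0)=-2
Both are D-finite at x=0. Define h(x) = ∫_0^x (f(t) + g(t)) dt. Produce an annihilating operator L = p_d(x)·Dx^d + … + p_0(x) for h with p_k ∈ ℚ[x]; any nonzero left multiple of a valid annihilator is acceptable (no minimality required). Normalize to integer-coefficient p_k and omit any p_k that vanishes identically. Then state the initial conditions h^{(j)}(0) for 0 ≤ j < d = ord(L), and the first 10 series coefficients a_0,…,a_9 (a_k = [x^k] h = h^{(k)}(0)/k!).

L = 16·Dx + 17·Dx^3 + Dx^5  (order 5).
h: a_k = 0, 2, -1, -16/3, 1/12, 64/15, -1/360, -512/315, 1/20160, 1024/2835, …
ICs: h(0) = 0, h′(0) = 2, h′′(0) = -2, h′′′(0) = -32, h′′′′(0) = 2.

f: a_k = 2, 0, -16, 0, 64/3, 0, -512/45, 0, 1024/315, 0, …
g: a_k = 0, -2, 0, 1/3, 0, -1/60, 0, 1/2520, 0, -1/181440, …
Sum ⇒ L₀ = lclm(L_f,L_g) in ℚ(x)⟨Dx⟩.
h=∫h₀ ⇒ L = L₀·Dx.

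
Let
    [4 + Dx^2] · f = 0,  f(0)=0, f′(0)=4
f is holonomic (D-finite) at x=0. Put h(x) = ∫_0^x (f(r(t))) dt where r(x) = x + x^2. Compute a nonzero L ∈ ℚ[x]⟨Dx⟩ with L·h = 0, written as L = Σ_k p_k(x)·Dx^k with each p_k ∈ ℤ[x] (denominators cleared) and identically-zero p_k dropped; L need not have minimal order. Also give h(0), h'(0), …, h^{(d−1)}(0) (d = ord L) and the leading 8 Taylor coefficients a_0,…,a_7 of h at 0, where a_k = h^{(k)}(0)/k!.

f: a_k = 0, 4, 0, -8/3, 0, 8/15, 0, -16/315, …
Substitute x→r, Dx→(1/r')Dx; clear ⇒ L₀.
h=∫₀ˣh₀: take L = L₀·Dx.
L = (4 + 24·x + 48·x^2 + 32·x^3)·Dx - 2·Dx^2 + (1 + 2·x)·Dx^3  (order 3).
h: a_k = 0, 0, 2, 4/3, -2/3, -8/5, -56/45, 0, …
ICs: h(0) = 0, h′(0) = 0, h′′(0) = 4.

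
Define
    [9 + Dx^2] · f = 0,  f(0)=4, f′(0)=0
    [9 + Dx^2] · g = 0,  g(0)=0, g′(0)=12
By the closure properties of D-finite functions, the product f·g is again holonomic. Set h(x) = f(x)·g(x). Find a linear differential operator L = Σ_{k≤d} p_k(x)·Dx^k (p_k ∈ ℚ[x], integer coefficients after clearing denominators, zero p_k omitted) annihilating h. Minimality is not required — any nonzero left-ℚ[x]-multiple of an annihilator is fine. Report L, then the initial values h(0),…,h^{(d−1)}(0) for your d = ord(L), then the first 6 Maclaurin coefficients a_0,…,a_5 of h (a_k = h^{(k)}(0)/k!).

L = 36·Dx + Dx^3  (order 3).
h: a_k = 0, 48, 0, -288, 0, 2592/5, …
ICs: h(0) = 0, h′(0) = 48, h′′(0) = 0.

f: a_k = 4, 0, -18, 0, 27/2, 0, …
g: a_k = 0, 12, 0, -18, 0, 81/10, …
Sym-product of L_f,L_g gives L₀ (≤ ord 4).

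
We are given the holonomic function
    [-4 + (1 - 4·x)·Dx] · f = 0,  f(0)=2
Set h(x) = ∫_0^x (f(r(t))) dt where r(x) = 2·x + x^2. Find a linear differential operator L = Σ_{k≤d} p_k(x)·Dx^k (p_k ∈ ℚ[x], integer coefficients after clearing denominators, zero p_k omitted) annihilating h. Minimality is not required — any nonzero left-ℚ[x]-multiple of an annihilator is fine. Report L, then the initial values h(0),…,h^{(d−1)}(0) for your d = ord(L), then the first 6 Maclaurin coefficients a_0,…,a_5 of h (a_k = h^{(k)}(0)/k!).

f: a_k = 2, 8, 32, 128, 512, 2048, …
L₀ from L_f via x↦r, Dx↦r'^{-1}Dx.
h=∫h₀ ⇒ L = L₀·Dx.
L = (8 + 8·x)·Dx + (-1 + 8·x + 4·x^2)·Dx^2  (order 2).
h: a_k = 0, 2, 8, 136/3, 288, 1952, …
ICs: h(0) = 0, h′(0) = 2.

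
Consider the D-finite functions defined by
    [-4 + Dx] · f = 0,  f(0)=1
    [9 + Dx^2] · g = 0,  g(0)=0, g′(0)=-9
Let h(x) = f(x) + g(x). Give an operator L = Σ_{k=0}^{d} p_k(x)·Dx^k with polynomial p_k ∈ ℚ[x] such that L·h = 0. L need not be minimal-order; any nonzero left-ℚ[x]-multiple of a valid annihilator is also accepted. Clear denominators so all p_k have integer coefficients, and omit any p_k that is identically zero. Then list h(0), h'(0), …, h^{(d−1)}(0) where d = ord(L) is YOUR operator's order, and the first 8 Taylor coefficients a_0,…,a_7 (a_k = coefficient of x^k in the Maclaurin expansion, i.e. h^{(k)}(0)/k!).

f: a_k = 1, 4, 8, 32/3, 32/3, 128/15, 256/45, 1024/315, …
g: a_k = 0, -9, 0, 27/2, 0, -243/40, 0, 729/560, …
h₀=f+g: left-lcm gives L₀, ord ≤ 3.
L = -36 + 9·Dx - 4·Dx^2 + Dx^3  (order 3).
h: a_k = 1, -5, 8, 145/6, 32/3, 59/24, 256/45, 4589/1008, …
ICs: h(0) = 1, h′(0) = -5, h′′(0) = 16.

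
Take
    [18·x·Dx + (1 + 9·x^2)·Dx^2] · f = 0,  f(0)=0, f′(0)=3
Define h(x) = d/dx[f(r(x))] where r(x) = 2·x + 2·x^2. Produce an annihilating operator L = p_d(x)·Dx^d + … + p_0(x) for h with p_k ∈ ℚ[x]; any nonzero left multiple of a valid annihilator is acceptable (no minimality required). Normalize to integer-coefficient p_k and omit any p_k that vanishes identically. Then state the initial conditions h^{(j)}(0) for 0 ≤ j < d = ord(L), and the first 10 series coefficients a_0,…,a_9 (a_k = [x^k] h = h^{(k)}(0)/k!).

L = (-2 + 72·x + 288·x^2 + 432·x^3 + 216·x^4) + (1 + 2·x + 36·x^2 + 144·x^3 + 180·x^4 + 72·x^5)·Dx  (order 1).
h: a_k = 6, 12, -216, -864, 6696, 46224, -171072, -2115072, 2589408, 86795712, …
ICs: h(0) = 6.

f: a_k = 0, 3, 0, -9, 0, 243/5, 0, -2187/7, 0, 2187, …
L₀ from L_f via x↦r, Dx↦r'^{-1}Dx.
Differentiate: ansatz ord ≤ ord L₀ ⇒ L.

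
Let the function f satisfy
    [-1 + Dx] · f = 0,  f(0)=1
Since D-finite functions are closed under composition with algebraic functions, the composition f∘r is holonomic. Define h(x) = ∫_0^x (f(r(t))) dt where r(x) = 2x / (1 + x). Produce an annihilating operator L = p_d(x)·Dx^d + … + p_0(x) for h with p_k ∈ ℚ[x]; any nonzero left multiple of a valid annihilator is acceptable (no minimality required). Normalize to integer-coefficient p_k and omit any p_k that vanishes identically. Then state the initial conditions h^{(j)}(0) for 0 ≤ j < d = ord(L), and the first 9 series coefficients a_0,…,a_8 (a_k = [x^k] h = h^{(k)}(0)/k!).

L = -2·Dx + (1 + 2·x + x^2)·Dx^2  (order 2).
h: a_k = 0, 1, 1, 0, -1/6, 2/15, -1/15, 4/315, 5/252, …
ICs: h(0) = 0, h′(0) = 1.

f: a_k = 1, 1, 1/2, 1/6, 1/24, 1/120, 1/720, 1/5040, 1/40320, …
f∘r: x↦r, Dx↦Dx/r' in L_f ⇒ L₀.
∫: right-multiply L₀ by Dx.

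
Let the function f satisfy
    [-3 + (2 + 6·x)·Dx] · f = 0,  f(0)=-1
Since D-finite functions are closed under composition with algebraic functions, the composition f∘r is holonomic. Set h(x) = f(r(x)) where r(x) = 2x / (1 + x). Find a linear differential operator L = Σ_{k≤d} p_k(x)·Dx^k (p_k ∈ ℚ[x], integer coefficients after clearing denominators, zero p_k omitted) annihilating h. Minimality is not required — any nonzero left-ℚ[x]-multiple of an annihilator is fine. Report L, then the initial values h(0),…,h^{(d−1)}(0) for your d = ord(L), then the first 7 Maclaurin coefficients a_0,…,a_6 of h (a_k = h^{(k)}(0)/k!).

f: a_k = -1, -3/2, 9/8, -27/16, 405/128, -1701/256, 15309/1024, …
Change of var in L_f (x↦r) gives L₀.
L = -3 + (1 + 8·x + 7·x^2)·Dx  (order 1).
h: a_k = -1, -3, 15/2, -51/2, 861/8, -4137/8, 42987/16, …
ICs: h(0) = -1.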